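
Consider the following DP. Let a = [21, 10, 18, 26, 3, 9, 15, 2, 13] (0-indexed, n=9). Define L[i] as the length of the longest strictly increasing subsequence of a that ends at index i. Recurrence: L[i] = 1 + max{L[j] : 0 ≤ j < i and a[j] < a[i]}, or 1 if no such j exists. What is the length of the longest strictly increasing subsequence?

3

   i    0    1    2    3    4    5    6    7    8
a[i]   21   10   18   26    3    9   15    2   13
L[i]    1    1    2    3    1    2    3    1    3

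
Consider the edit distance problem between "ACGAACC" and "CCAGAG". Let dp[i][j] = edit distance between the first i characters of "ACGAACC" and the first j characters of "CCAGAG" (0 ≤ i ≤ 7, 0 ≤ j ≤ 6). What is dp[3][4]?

   ''  C  C  A  G  A  G
''  0  1  2  3  4  5  6
 A  1  1  2  2  3  4  5
 C  2  1  1  2  3  4  5
 G  3  2  2  2  2  3  4
 A  4  3  3  2  3  2  3
 A  5  4  4  3  3  3  3
 C  6  5  4  4  4  4  4
 C  7  6  5  5  5  5  5

2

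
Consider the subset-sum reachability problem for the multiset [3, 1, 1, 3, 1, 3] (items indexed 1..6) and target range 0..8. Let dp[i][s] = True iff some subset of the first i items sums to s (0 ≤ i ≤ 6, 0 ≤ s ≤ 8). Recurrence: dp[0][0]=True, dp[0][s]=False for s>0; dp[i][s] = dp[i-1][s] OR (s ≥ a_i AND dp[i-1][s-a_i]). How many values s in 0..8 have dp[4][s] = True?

9

i\s   0   1   2   3   4   5   6   7   8
  0   T   F   F   F   F   F   F   F   F
  1   T   F   F   T   F   F   F   F   F
  2   T   T   F   T   T   F   F   F   F
  3   T   T   T   T   T   T   F   F   F
  4   T   T   T   T   T   T   T   T   T
  5   T   T   T   T   T   T   T   T   T
  6   T   T   T   T   T   T   T   T   T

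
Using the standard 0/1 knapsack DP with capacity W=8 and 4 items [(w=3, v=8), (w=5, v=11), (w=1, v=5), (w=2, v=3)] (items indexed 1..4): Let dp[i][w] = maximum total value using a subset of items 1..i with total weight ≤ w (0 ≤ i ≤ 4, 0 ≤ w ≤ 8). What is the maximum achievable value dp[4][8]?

i\w   0   1   2   3   4   5   6   7   8
  0   0   0   0   0   0   0   0   0   0
  1   0   0   0   8   8   8   8   8   8
  2   0   0   0   8   8  11  11  11  19
  3   0   5   5   8  13  13  16  16  19
  4   0   5   5   8  13  13  16  16  19

19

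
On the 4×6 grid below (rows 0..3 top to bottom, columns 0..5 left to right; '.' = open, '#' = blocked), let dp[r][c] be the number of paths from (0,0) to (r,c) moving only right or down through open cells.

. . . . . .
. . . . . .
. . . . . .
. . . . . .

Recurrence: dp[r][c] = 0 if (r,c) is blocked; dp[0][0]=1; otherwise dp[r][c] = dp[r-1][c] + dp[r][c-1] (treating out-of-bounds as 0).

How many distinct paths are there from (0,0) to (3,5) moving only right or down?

56

r\c   0   1   2   3   4   5
  0   1   1   1   1   1   1
  1   1   2   3   4   5   6
  2   1   3   6  10  15  21
  3   1   4  10  20  35  56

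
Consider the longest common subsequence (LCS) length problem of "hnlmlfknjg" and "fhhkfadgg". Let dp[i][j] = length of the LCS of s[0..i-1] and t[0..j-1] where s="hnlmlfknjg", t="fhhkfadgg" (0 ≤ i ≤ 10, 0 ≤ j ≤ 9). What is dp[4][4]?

   ''  f  h  h  k  f  a  d  g  g
''  0  0  0  0  0  0  0  0  0  0
 h  0  0  1  1  1  1  1  1  1  1
 n  0  0  1  1  1  1  1  1  1  1
 l  0  0  1  1  1  1  1  1  1  1
 m  0  0  1  1  1  1  1  1  1  1
 l  0  0  1  1  1  1  1  1  1  1
 f  0  1  1  1  1  2  2  2  2  2
 k  0  1  1  1  2  2  2  2  2  2
 n  0  1  1  1  2  2  2  2  2  2
 j  0  1  1  1  2  2  2  2  2  2
 g  0  1  1  1  2  2  2  2  3  3

1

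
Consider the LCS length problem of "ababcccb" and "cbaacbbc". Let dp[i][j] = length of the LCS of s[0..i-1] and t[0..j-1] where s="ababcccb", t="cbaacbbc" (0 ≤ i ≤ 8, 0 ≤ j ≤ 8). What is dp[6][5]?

   ''  c  b  a  a  c  b  b  c
''  0  0  0  0  0  0  0  0  0
 a  0  0  0  1  1  1  1  1  1
 b  0  0  1  1  1  1  2  2  2
 a  0  0  1  2  2  2  2  2  2
 b  0  0  1  2  2  2  3  3  3
 c  0  1  1  2  2  3  3  3  4
 c  0  1  1  2  2  3  3  3  4
 c  0  1  1  2  2  3  3  3  4
 b  0  1  2  2  2  3  4  4  4

3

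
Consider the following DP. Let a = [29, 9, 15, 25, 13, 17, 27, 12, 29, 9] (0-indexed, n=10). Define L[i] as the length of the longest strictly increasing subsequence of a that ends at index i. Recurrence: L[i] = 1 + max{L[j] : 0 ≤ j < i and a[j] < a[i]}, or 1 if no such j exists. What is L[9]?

1

   i    0    1    2    3    4    5    6    7    8    9
a[i]   29    9   15   25   13   17   27   12   29    9
L[i]    1    1    2    3    2    3    4    2    5    1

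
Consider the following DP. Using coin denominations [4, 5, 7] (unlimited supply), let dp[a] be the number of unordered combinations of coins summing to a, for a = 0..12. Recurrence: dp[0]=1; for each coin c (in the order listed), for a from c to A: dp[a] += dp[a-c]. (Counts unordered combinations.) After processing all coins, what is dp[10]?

1

after  coin     0     1     2     3     4     5     6     7     8     9    10    11    12
          4     1     0     0     0     1     0     0     0     1     0     0     0     1
          5     1     0     0     0     1     1     0     0     1     1     1     0     1
          7     1     0     0     0     1     1     0     1     1     1     1     1     2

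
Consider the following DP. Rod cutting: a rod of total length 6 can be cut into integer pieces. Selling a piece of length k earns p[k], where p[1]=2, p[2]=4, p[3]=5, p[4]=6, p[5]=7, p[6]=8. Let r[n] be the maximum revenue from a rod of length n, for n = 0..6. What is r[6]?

   n    0    1    2    3    4    5    6
r[n]    0    2    4    6    8   10   12

12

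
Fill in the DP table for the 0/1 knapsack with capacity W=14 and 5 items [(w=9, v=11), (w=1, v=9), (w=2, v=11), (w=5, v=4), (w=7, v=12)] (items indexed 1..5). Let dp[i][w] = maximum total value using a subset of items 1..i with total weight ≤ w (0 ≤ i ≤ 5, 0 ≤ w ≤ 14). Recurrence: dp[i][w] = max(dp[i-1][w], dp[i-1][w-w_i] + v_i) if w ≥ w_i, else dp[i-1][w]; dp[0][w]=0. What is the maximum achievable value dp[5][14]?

i\w   0   1   2   3   4   5   6   7   8   9  10  11  12  13  14
  0   0   0   0   0   0   0   0   0   0   0   0   0   0   0   0
  1   0   0   0   0   0   0   0   0   0  11  11  11  11  11  11
  2   0   9   9   9   9   9   9   9   9  11  20  20  20  20  20
  3   0   9  11  20  20  20  20  20  20  20  20  22  31  31  31
  4   0   9  11  20  20  20  20  20  24  24  24  24  31  31  31
  5   0   9  11  20  20  20  20  20  24  24  32  32  32  32  32

32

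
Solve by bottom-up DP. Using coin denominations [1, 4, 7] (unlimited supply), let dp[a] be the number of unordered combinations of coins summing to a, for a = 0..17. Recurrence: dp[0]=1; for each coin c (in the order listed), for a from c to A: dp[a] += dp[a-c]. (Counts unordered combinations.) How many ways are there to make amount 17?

after  coin     0     1     2     3     4     5     6     7     8     9    10    11    12    13    14    15    16    17
          1     1     1     1     1     1     1     1     1     1     1     1     1     1     1     1     1     1     1
          4     1     1     1     1     2     2     2     2     3     3     3     3     4     4     4     4     5     5
          7     1     1     1     1     2     2     2     3     4     4     4     5     6     6     7     8     9     9

9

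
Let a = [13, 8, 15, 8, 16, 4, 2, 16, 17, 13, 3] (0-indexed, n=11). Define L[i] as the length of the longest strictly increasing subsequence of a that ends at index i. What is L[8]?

   i    0    1    2    3    4    5    6    7    8    9   10
a[i]   13    8   15    8   16    4    2   16   17   13    3
L[i]    1    1    2    1    3    1    1    3    4    2    2

4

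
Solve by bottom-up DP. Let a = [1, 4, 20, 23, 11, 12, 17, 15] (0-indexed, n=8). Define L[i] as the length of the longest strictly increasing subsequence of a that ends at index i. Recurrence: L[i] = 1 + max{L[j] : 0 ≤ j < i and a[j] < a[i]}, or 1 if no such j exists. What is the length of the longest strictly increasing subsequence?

5

   i    0    1    2    3    4    5    6    7
a[i]    1    4   20   23   11   12   17   15
L[i]    1    2    3    4    3    4    5    5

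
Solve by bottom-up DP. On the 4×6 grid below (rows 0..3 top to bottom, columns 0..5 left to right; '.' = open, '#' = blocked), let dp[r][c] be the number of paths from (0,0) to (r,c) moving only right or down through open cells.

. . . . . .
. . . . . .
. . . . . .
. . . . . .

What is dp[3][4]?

r\c   0   1   2   3   4   5
  0   1   1   1   1   1   1
  1   1   2   3   4   5   6
  2   1   3   6  10  15  21
  3   1   4  10  20  35  56

35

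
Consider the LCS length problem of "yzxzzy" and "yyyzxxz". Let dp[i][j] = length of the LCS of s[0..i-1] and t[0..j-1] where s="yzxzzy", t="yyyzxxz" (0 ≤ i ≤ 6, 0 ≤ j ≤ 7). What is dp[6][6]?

   ''  y  y  y  z  x  x  z
''  0  0  0  0  0  0  0  0
 y  0  1  1  1  1  1  1  1
 z  0  1  1  1  2  2  2  2
 x  0  1  1  1  2  3  3  3
 z  0  1  1  1  2  3  3  4
 z  0  1  1  1  2  3  3  4
 y  0  1  2  2  2  3  3  4

3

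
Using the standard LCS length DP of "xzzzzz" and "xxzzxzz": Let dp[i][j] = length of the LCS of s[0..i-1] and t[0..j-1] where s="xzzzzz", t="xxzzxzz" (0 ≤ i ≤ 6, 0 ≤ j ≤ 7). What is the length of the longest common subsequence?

5

   ''  x  x  z  z  x  z  z
''  0  0  0  0  0  0  0  0
 x  0  1  1  1  1  1  1  1
 z  0  1  1  2  2  2  2  2
 z  0  1  1  2  3  3  3  3
 z  0  1  1  2  3  3  4  4
 z  0  1  1  2  3  3  4  5
 z  0  1  1  2  3  3  4  5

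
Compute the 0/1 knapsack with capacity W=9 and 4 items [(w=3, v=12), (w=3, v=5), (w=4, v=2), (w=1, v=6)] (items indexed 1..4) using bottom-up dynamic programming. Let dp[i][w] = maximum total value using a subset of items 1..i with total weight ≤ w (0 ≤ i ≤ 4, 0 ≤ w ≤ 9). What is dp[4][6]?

18

i\w   0   1   2   3   4   5   6   7   8   9
  0   0   0   0   0   0   0   0   0   0   0
  1   0   0   0  12  12  12  12  12  12  12
  2   0   0   0  12  12  12  17  17  17  17
  3   0   0   0  12  12  12  17  17  17  17
  4   0   6   6  12  18  18  18  23  23  23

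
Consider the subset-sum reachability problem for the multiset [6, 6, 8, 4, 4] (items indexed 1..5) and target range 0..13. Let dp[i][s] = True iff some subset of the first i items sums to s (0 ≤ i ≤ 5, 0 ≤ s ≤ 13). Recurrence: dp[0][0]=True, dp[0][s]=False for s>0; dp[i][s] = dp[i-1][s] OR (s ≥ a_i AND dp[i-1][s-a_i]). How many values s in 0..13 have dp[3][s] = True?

4

i\s   0   1   2   3   4   5   6   7   8   9  10  11  12  13
  0   T   F   F   F   F   F   F   F   F   F   F   F   F   F
  1   T   F   F   F   F   F   T   F   F   F   F   F   F   F
  2   T   F   F   F   F   F   T   F   F   F   F   F   T   F
  3   T   F   F   F   F   F   T   F   T   F   F   F   T   F
  4   T   F   F   F   T   F   T   F   T   F   T   F   T   F
  5   T   F   F   F   T   F   T   F   T   F   T   F   T   F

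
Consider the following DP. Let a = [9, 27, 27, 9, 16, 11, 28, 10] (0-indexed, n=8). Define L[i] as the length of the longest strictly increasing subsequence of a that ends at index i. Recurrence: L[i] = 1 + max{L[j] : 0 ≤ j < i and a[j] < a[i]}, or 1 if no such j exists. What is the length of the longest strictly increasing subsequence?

3

   i    0    1    2    3    4    5    6    7
a[i]    9   27   27    9   16   11   28   10
L[i]    1    2    2    1    2    2    3    2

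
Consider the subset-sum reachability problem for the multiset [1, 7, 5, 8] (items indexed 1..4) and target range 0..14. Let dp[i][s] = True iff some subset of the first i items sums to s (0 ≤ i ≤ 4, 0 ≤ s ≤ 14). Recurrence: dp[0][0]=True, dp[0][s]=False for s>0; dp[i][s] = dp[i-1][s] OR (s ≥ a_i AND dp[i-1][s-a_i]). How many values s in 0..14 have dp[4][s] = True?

i\s   0   1   2   3   4   5   6   7   8   9  10  11  12  13  14
  0   T   F   F   F   F   F   F   F   F   F   F   F   F   F   F
  1   T   T   F   F   F   F   F   F   F   F   F   F   F   F   F
  2   T   T   F   F   F   F   F   T   T   F   F   F   F   F   F
  3   T   T   F   F   F   T   T   T   T   F   F   F   T   T   F
  4   T   T   F   F   F   T   T   T   T   T   F   F   T   T   T

10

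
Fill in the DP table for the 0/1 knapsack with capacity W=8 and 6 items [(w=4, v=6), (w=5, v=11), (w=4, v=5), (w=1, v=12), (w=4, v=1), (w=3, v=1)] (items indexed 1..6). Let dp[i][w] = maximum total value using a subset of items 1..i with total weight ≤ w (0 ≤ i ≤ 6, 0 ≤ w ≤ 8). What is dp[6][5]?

i\w   0   1   2   3   4   5   6   7   8
  0   0   0   0   0   0   0   0   0   0
  1   0   0   0   0   6   6   6   6   6
  2   0   0   0   0   6  11  11  11  11
  3   0   0   0   0   6  11  11  11  11
  4   0  12  12  12  12  18  23  23  23
  5   0  12  12  12  12  18  23  23  23
  6   0  12  12  12  13  18  23  23  23

18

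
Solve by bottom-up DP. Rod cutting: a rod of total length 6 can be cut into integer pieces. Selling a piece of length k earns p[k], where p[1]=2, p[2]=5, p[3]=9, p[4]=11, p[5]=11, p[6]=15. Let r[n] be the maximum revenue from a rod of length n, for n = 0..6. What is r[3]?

9

   n    0    1    2    3    4    5    6
r[n]    0    2    5    9   11   14   18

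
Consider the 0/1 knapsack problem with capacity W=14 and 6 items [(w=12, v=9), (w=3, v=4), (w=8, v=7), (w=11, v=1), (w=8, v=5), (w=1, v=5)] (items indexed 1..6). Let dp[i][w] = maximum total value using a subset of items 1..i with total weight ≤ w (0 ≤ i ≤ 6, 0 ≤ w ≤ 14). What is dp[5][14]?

i\w   0   1   2   3   4   5   6   7   8   9  10  11  12  13  14
  0   0   0   0   0   0   0   0   0   0   0   0   0   0   0   0
  1   0   0   0   0   0   0   0   0   0   0   0   0   9   9   9
  2   0   0   0   4   4   4   4   4   4   4   4   4   9   9   9
  3   0   0   0   4   4   4   4   4   7   7   7  11  11  11  11
  4   0   0   0   4   4   4   4   4   7   7   7  11  11  11  11
  5   0   0   0   4   4   4   4   4   7   7   7  11  11  11  11
  6   0   5   5   5   9   9   9   9   9  12  12  12  16  16  16

11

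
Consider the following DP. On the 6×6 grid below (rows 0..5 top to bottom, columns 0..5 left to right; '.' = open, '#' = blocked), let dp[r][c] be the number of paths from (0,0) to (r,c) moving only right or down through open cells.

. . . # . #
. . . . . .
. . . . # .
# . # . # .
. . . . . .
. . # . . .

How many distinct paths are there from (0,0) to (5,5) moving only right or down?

r\c   0   1   2   3   4   5
  0   1   1   1   0   0   0
  1   1   2   3   3   3   3
  2   1   3   6   9   0   3
  3   0   3   0   9   0   3
  4   0   3   3  12  12  15
  5   0   3   0  12  24  39

39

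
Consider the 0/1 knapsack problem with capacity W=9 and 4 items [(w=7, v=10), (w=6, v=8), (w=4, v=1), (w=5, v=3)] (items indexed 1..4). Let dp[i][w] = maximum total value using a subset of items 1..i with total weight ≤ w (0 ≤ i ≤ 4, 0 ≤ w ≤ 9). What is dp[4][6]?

i\w   0   1   2   3   4   5   6   7   8   9
  0   0   0   0   0   0   0   0   0   0   0
  1   0   0   0   0   0   0   0  10  10  10
  2   0   0   0   0   0   0   8  10  10  10
  3   0   0   0   0   1   1   8  10  10  10
  4   0   0   0   0   1   3   8  10  10  10

8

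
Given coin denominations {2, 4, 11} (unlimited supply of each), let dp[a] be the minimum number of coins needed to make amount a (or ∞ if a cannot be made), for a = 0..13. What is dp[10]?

3

 a  0  1  2  3  4  5  6  7  8  9 10 11 12 13
dp  0  -  1  -  1  -  2  -  2  -  3  1  3  2
(- denotes ∞ / unreachable)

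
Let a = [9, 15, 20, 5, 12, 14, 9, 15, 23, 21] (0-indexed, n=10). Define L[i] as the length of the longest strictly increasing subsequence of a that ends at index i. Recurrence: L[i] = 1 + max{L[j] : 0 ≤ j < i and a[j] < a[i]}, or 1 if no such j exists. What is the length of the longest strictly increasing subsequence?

5

   i    0    1    2    3    4    5    6    7    8    9
a[i]    9   15   20    5   12   14    9   15   23   21
L[i]    1    2    3    1    2    3    2    4    5    5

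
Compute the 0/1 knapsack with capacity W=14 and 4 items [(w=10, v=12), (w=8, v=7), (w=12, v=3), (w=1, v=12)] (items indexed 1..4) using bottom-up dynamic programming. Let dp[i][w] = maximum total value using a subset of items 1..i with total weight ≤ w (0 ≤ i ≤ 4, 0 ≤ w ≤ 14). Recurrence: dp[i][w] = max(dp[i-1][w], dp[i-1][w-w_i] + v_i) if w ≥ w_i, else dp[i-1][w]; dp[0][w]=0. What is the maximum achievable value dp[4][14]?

24

i\w   0   1   2   3   4   5   6   7   8   9  10  11  12  13  14
  0   0   0   0   0   0   0   0   0   0   0   0   0   0   0   0
  1   0   0   0   0   0   0   0   0   0   0  12  12  12  12  12
  2   0   0   0   0   0   0   0   0   7   7  12  12  12  12  12
  3   0   0   0   0   0   0   0   0   7   7  12  12  12  12  12
  4   0  12  12  12  12  12  12  12  12  19  19  24  24  24  24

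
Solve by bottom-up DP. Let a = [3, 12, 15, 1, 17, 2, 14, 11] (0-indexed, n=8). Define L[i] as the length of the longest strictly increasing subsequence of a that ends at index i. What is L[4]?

   i    0    1    2    3    4    5    6    7
a[i]    3   12   15    1   17    2   14   11
L[i]    1    2    3    1    4    2    3    3

4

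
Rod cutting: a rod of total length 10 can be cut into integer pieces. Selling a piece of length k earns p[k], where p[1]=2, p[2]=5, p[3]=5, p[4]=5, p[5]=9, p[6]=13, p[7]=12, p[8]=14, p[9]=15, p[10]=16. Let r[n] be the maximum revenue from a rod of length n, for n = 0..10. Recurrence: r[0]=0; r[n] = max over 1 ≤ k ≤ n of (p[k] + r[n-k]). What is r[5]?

   n    0    1    2    3    4    5    6    7    8    9   10
r[n]    0    2    5    7   10   12   15   17   20   22   25

12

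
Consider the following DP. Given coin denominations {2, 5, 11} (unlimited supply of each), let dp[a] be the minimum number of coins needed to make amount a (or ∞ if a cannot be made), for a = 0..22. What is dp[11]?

 a  0  1  2  3  4  5  6  7  8  9 10 11 12 13 14 15 16 17 18 19 20 21 22
dp  0  -  1  -  2  1  3  2  4  3  2  1  3  2  4  3  2  4  3  5  4  3  2
(- denotes ∞ / unreachable)

1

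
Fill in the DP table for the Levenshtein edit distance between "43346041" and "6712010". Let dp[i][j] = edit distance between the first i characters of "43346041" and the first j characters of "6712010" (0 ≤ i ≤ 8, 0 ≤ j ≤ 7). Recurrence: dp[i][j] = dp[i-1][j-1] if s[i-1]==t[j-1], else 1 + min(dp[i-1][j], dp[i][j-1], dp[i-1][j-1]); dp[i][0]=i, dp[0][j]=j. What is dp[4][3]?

4

   ''  6  7  1  2  0  1  0
''  0  1  2  3  4  5  6  7
 4  1  1  2  3  4  5  6  7
 3  2  2  2  3  4  5  6  7
 3  3  3  3  3  4  5  6  7
 4  4  4  4  4  4  5  6  7
 6  5  4  5  5  5  5  6  7
 0  6  5  5  6  6  5  6  6
 4  7  6  6  6  7  6  6  7
 1  8  7  7  6  7  7  6  7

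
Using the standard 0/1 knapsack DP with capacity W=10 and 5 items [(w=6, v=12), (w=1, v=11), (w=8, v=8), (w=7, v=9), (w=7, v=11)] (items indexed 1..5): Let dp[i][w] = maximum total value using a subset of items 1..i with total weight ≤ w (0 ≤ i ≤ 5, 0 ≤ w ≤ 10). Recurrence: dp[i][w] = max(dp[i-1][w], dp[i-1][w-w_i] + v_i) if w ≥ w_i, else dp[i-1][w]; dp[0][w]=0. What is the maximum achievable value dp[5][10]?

23

i\w   0   1   2   3   4   5   6   7   8   9  10
  0   0   0   0   0   0   0   0   0   0   0   0
  1   0   0   0   0   0   0  12  12  12  12  12
  2   0  11  11  11  11  11  12  23  23  23  23
  3   0  11  11  11  11  11  12  23  23  23  23
  4   0  11  11  11  11  11  12  23  23  23  23
  5   0  11  11  11  11  11  12  23  23  23  23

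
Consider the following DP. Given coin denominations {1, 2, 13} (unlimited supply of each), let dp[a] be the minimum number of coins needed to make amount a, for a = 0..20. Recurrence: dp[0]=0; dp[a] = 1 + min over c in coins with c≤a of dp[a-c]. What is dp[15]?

2

 a  0  1  2  3  4  5  6  7  8  9 10 11 12 13 14 15 16 17 18 19 20
dp  0  1  1  2  2  3  3  4  4  5  5  6  6  1  2  2  3  3  4  4  5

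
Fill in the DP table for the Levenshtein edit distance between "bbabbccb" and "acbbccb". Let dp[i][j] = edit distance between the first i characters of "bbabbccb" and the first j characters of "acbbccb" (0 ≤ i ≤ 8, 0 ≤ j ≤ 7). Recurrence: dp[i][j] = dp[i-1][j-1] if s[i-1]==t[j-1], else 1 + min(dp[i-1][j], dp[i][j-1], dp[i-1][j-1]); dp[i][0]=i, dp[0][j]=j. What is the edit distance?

3

   ''  a  c  b  b  c  c  b
''  0  1  2  3  4  5  6  7
 b  1  1  2  2  3  4  5  6
 b  2  2  2  2  2  3  4  5
 a  3  2  3  3  3  3  4  5
 b  4  3  3  3  3  4  4  4
 b  5  4  4  3  3  4  5  4
 c  6  5  4  4  4  3  4  5
 c  7  6  5  5  5  4  3  4
 b  8  7  6  5  5  5  4  3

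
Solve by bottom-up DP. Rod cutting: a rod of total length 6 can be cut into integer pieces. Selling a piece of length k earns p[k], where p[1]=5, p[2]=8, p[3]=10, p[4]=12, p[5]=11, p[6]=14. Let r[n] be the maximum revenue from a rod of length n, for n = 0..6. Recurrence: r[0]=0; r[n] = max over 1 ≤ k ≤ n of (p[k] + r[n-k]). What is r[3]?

   n    0    1    2    3    4    5    6
r[n]    0    5   10   15   20   25   30

15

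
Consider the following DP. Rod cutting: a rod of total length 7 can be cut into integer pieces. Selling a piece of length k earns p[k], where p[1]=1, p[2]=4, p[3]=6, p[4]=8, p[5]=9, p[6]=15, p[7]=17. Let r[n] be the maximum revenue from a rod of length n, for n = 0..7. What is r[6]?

15

   n    0    1    2    3    4    5    6    7
r[n]    0    1    4    6    8   10   15   17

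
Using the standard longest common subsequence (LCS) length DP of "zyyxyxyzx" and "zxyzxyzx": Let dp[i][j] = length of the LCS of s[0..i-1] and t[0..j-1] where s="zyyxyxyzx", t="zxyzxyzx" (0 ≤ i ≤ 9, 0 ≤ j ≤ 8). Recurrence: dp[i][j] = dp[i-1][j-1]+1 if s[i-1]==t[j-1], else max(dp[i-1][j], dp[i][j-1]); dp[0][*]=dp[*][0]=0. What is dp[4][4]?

2

   ''  z  x  y  z  x  y  z  x
''  0  0  0  0  0  0  0  0  0
 z  0  1  1  1  1  1  1  1  1
 y  0  1  1  2  2  2  2  2  2
 y  0  1  1  2  2  2  3  3  3
 x  0  1  2  2  2  3  3  3  4
 y  0  1  2  3  3  3  4  4  4
 x  0  1  2  3  3  4  4  4  5
 y  0  1  2  3  3  4  5  5  5
 z  0  1  2  3  4  4  5  6  6
 x  0  1  2  3  4  5  5  6  7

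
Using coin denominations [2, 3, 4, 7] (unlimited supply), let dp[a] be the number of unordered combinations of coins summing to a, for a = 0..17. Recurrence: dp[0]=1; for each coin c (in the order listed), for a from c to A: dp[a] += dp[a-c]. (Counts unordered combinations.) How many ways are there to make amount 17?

after  coin     0     1     2     3     4     5     6     7     8     9    10    11    12    13    14    15    16    17
          2     1     0     1     0     1     0     1     0     1     0     1     0     1     0     1     0     1     0
          3     1     0     1     1     1     1     2     1     2     2     2     2     3     2     3     3     3     3
          4     1     0     1     1     2     1     3     2     4     3     5     4     7     5     8     7    10     8
          7     1     0     1     1     2     1     3     3     4     4     6     6     8     8    11    11    14    14

14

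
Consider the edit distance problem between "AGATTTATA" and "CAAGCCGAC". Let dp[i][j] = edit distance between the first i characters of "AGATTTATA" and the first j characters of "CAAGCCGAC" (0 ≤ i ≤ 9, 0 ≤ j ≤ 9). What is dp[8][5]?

   ''  C  A  A  G  C  C  G  A  C
''  0  1  2  3  4  5  6  7  8  9
 A  1  1  1  2  3  4  5  6  7  8
 G  2  2  2  2  2  3  4  5  6  7
 A  3  3  2  2  3  3  4  5  5  6
 T  4  4  3  3  3  4  4  5  6  6
 T  5  5  4  4  4  4  5  5  6  7
 T  6  6  5  5  5  5  5  6  6  7
 A  7  7  6  5  6  6  6  6  6  7
 T  8  8  7  6  6  7  7  7  7  7
 A  9  9  8  7  7  7  8  8  7  8

7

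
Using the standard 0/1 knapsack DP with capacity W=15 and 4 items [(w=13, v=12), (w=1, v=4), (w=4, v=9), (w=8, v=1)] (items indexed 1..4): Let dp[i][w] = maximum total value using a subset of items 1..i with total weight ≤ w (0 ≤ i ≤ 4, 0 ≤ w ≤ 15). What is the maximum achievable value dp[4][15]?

i\w   0   1   2   3   4   5   6   7   8   9  10  11  12  13  14  15
  0   0   0   0   0   0   0   0   0   0   0   0   0   0   0   0   0
  1   0   0   0   0   0   0   0   0   0   0   0   0   0  12  12  12
  2   0   4   4   4   4   4   4   4   4   4   4   4   4  12  16  16
  3   0   4   4   4   9  13  13  13  13  13  13  13  13  13  16  16
  4   0   4   4   4   9  13  13  13  13  13  13  13  13  14  16  16

16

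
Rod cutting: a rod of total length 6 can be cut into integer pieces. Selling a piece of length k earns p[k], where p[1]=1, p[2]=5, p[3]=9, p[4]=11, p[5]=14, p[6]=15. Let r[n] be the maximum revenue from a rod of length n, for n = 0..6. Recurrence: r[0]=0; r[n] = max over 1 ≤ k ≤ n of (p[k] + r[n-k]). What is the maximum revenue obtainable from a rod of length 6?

   n    0    1    2    3    4    5    6
r[n]    0    1    5    9   11   14   18

18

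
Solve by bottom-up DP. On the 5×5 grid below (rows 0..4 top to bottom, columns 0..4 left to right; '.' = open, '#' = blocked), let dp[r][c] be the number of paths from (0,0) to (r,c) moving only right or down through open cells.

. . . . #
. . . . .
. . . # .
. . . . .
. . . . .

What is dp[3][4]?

r\c   0   1   2   3   4
  0   1   1   1   1   0
  1   1   2   3   4   4
  2   1   3   6   0   4
  3   1   4  10  10  14
  4   1   5  15  25  39

14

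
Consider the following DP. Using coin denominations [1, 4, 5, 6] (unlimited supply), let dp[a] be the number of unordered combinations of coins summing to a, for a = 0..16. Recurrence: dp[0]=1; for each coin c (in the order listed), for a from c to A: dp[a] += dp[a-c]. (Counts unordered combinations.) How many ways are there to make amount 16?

19

after  coin     0     1     2     3     4     5     6     7     8     9    10    11    12    13    14    15    16
          1     1     1     1     1     1     1     1     1     1     1     1     1     1     1     1     1     1
          4     1     1     1     1     2     2     2     2     3     3     3     3     4     4     4     4     5
          5     1     1     1     1     2     3     3     3     4     5     6     6     7     8     9    10    11
          6     1     1     1     1     2     3     4     4     5     6     8     9    11    12    14    16    19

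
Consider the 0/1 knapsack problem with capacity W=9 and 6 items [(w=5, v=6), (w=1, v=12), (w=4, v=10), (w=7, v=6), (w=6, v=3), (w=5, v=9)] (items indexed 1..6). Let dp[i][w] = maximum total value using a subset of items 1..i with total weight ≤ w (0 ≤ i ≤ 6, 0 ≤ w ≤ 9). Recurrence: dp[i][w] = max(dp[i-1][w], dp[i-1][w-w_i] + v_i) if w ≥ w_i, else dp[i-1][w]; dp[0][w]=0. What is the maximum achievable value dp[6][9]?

22

i\w   0   1   2   3   4   5   6   7   8   9
  0   0   0   0   0   0   0   0   0   0   0
  1   0   0   0   0   0   6   6   6   6   6
  2   0  12  12  12  12  12  18  18  18  18
  3   0  12  12  12  12  22  22  22  22  22
  4   0  12  12  12  12  22  22  22  22  22
  5   0  12  12  12  12  22  22  22  22  22
  6   0  12  12  12  12  22  22  22  22  22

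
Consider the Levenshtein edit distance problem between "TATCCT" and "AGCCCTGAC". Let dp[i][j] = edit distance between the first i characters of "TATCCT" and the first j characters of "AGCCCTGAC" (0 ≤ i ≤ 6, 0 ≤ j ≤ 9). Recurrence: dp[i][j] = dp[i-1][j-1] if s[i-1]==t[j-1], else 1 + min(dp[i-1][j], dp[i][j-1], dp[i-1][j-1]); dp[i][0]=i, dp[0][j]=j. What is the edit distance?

6

   ''  A  G  C  C  C  T  G  A  C
''  0  1  2  3  4  5  6  7  8  9
 T  1  1  2  3  4  5  5  6  7  8
 A  2  1  2  3  4  5  6  6  6  7
 T  3  2  2  3  4  5  5  6  7  7
 C  4  3  3  2  3  4  5  6  7  7
 C  5  4  4  3  2  3  4  5  6  7
 T  6  5  5  4  3  3  3  4  5  6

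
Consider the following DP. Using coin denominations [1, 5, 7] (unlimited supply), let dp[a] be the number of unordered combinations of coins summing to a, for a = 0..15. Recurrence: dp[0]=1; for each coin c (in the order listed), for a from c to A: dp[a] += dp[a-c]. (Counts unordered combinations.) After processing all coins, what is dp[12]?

5

after  coin     0     1     2     3     4     5     6     7     8     9    10    11    12    13    14    15
          1     1     1     1     1     1     1     1     1     1     1     1     1     1     1     1     1
          5     1     1     1     1     1     2     2     2     2     2     3     3     3     3     3     4
          7     1     1     1     1     1     2     2     3     3     3     4     4     5     5     6     7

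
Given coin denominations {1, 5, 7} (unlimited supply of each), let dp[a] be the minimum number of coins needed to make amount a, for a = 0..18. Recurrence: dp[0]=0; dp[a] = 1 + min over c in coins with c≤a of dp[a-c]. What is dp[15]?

3

 a  0  1  2  3  4  5  6  7  8  9 10 11 12 13 14 15 16 17 18
dp  0  1  2  3  4  1  2  1  2  3  2  3  2  3  2  3  4  3  4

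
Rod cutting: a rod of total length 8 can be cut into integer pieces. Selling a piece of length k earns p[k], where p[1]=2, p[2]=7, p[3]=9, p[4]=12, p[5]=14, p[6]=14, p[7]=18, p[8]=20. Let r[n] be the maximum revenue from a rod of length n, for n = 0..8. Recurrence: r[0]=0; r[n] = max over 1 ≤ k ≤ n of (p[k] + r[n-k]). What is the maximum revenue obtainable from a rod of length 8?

   n    0    1    2    3    4    5    6    7    8
r[n]    0    2    7    9   14   16   21   23   28

28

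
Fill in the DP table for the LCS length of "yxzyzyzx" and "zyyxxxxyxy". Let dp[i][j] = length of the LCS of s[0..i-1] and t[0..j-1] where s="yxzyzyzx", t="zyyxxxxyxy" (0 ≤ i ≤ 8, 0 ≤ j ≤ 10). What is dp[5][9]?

3

   ''  z  y  y  x  x  x  x  y  x  y
''  0  0  0  0  0  0  0  0  0  0  0
 y  0  0  1  1  1  1  1  1  1  1  1
 x  0  0  1  1  2  2  2  2  2  2  2
 z  0  1  1  1  2  2  2  2  2  2  2
 y  0  1  2  2  2  2  2  2  3  3  3
 z  0  1  2  2  2  2  2  2  3  3  3
 y  0  1  2  3  3  3  3  3  3  3  4
 z  0  1  2  3  3  3  3  3  3  3  4
 x  0  1  2  3  4  4  4  4  4  4  4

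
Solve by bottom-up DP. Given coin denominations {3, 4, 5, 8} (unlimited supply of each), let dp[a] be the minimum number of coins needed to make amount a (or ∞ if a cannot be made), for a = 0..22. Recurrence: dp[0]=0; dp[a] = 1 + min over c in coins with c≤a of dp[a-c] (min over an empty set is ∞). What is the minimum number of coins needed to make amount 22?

 a  0  1  2  3  4  5  6  7  8  9 10 11 12 13 14 15 16 17 18 19 20 21 22
dp  0  -  -  1  1  1  2  2  1  2  2  2  2  2  3  3  2  3  3  3  3  3  4
(- denotes ∞ / unreachable)

4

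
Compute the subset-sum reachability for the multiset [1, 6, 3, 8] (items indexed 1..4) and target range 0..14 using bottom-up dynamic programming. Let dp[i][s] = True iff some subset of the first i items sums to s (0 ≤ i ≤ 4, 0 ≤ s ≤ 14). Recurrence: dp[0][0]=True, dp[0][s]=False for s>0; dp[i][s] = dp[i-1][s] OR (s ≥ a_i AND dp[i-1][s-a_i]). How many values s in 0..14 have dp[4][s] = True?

i\s   0   1   2   3   4   5   6   7   8   9  10  11  12  13  14
  0   T   F   F   F   F   F   F   F   F   F   F   F   F   F   F
  1   T   T   F   F   F   F   F   F   F   F   F   F   F   F   F
  2   T   T   F   F   F   F   T   T   F   F   F   F   F   F   F
  3   T   T   F   T   T   F   T   T   F   T   T   F   F   F   F
  4   T   T   F   T   T   F   T   T   T   T   T   T   T   F   T

12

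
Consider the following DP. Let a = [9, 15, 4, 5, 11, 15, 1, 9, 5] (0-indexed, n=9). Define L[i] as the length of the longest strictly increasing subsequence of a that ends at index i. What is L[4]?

3

   i    0    1    2    3    4    5    6    7    8
a[i]    9   15    4    5   11   15    1    9    5
L[i]    1    2    1    2    3    4    1    3    2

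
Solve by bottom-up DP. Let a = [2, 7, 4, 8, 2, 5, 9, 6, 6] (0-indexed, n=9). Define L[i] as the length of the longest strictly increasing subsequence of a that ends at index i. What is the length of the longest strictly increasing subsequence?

   i    0    1    2    3    4    5    6    7    8
a[i]    2    7    4    8    2    5    9    6    6
L[i]    1    2    2    3    1    3    4    4    4

4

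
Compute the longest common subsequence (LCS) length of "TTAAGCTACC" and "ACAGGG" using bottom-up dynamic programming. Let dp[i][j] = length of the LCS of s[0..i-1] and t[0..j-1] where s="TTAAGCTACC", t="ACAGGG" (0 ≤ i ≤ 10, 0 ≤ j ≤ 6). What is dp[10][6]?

3

   ''  A  C  A  G  G  G
''  0  0  0  0  0  0  0
 T  0  0  0  0  0  0  0
 T  0  0  0  0  0  0  0
 A  0  1  1  1  1  1  1
 A  0  1  1  2  2  2  2
 G  0  1  1  2  3  3  3
 C  0  1  2  2  3  3  3
 T  0  1  2  2  3  3  3
 A  0  1  2  3  3  3  3
 C  0  1  2  3  3  3  3
 C  0  1  2  3  3  3  3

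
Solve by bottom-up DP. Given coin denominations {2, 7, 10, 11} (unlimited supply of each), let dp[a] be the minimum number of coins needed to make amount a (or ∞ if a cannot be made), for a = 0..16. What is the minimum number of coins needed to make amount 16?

3

 a  0  1  2  3  4  5  6  7  8  9 10 11 12 13 14 15 16
dp  0  -  1  -  2  -  3  1  4  2  1  1  2  2  2  3  3
(- denotes ∞ / unreachable)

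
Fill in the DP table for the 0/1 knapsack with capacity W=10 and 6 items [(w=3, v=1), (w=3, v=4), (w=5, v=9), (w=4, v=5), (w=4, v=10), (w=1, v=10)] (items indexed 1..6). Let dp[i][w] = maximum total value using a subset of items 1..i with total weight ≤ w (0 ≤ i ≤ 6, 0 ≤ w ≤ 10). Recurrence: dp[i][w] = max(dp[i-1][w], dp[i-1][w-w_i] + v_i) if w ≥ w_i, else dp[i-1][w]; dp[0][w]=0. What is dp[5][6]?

i\w   0   1   2   3   4   5   6   7   8   9  10
  0   0   0   0   0   0   0   0   0   0   0   0
  1   0   0   0   1   1   1   1   1   1   1   1
  2   0   0   0   4   4   4   5   5   5   5   5
  3   0   0   0   4   4   9   9   9  13  13  13
  4   0   0   0   4   5   9   9   9  13  14  14
  5   0   0   0   4  10  10  10  14  15  19  19
  6   0  10  10  10  14  20  20  20  24  25  29

10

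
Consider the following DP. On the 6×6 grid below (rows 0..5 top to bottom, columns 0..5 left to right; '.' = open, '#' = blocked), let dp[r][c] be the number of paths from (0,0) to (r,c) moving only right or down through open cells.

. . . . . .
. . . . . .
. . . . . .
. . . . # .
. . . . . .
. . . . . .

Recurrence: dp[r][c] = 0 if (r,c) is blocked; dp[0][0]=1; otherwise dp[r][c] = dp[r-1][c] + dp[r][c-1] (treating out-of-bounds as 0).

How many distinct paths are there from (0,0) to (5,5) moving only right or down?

147

r\c   0   1   2   3   4   5
  0   1   1   1   1   1   1
  1   1   2   3   4   5   6
  2   1   3   6  10  15  21
  3   1   4  10  20   0  21
  4   1   5  15  35  35  56
  5   1   6  21  56  91 147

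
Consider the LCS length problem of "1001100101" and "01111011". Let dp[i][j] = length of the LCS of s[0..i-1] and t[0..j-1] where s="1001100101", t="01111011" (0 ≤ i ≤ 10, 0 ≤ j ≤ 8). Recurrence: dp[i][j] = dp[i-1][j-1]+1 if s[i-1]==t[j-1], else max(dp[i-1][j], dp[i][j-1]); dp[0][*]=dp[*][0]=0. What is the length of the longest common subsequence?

6

   ''  0  1  1  1  1  0  1  1
''  0  0  0  0  0  0  0  0  0
 1  0  0  1  1  1  1  1  1  1
 0  0  1  1  1  1  1  2  2  2
 0  0  1  1  1  1  1  2  2  2
 1  0  1  2  2  2  2  2  3  3
 1  0  1  2  3  3  3  3  3  4
 0  0  1  2  3  3  3  4  4  4
 0  0  1  2  3  3  3  4  4  4
 1  0  1  2  3  4  4  4  5  5
 0  0  1  2  3  4  4  5  5  5
 1  0  1  2  3  4  5  5  6  6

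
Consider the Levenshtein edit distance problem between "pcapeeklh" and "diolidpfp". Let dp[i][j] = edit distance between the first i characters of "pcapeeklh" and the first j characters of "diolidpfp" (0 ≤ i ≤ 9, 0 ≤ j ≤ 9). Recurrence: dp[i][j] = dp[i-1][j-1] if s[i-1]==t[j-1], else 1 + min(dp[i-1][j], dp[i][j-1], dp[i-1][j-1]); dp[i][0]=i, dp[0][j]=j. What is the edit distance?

   ''  d  i  o  l  i  d  p  f  p
''  0  1  2  3  4  5  6  7  8  9
 p  1  1  2  3  4  5  6  6  7  8
 c  2  2  2  3  4  5  6  7  7  8
 a  3  3  3  3  4  5  6  7  8  8
 p  4  4  4  4  4  5  6  6  7  8
 e  5  5  5  5  5  5  6  7  7  8
 e  6  6  6  6  6  6  6  7  8  8
 k  7  7  7  7  7  7  7  7  8  9
 l  8  8  8  8  7  8  8  8  8  9
 h  9  9  9  9  8  8  9  9  9  9

9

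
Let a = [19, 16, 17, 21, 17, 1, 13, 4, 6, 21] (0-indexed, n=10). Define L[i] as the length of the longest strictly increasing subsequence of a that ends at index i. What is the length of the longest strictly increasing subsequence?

   i    0    1    2    3    4    5    6    7    8    9
a[i]   19   16   17   21   17    1   13    4    6   21
L[i]    1    1    2    3    2    1    2    2    3    4

4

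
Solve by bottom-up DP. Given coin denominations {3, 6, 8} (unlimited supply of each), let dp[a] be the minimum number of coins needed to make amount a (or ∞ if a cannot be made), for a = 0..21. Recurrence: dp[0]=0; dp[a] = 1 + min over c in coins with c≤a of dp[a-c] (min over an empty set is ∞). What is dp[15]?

3

 a  0  1  2  3  4  5  6  7  8  9 10 11 12 13 14 15 16 17 18 19 20 21
dp  0  -  -  1  -  -  1  -  1  2  -  2  2  -  2  3  2  3  3  3  3  4
(- denotes ∞ / unreachable)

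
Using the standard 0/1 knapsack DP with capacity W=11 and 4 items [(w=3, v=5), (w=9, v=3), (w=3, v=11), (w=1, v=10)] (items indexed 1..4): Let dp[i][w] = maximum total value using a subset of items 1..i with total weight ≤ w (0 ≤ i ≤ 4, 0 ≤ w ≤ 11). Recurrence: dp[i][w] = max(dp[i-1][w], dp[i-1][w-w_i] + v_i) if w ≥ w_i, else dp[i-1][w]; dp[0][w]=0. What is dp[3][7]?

i\w   0   1   2   3   4   5   6   7   8   9  10  11
  0   0   0   0   0   0   0   0   0   0   0   0   0
  1   0   0   0   5   5   5   5   5   5   5   5   5
  2   0   0   0   5   5   5   5   5   5   5   5   5
  3   0   0   0  11  11  11  16  16  16  16  16  16
  4   0  10  10  11  21  21  21  26  26  26  26  26

16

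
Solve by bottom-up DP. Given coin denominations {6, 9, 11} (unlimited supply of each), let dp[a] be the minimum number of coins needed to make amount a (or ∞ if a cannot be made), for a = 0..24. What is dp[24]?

 a  0  1  2  3  4  5  6  7  8  9 10 11 12 13 14 15 16 17 18 19 20 21 22 23 24
dp  0  -  -  -  -  -  1  -  -  1  -  1  2  -  -  2  -  2  2  -  2  3  2  3  3
(- denotes ∞ / unreachable)

3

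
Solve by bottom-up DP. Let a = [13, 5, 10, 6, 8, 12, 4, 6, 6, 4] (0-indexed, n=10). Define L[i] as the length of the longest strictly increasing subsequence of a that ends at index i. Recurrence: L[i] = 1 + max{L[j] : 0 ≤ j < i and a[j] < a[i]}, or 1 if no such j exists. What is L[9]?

   i    0    1    2    3    4    5    6    7    8    9
a[i]   13    5   10    6    8   12    4    6    6    4
L[i]    1    1    2    2    3    4    1    2    2    1

1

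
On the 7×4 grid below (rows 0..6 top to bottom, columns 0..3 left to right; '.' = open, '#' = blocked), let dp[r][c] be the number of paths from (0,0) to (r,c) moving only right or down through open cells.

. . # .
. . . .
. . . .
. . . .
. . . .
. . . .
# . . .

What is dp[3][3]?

16

r\c   0   1   2   3
  0   1   1   0   0
  1   1   2   2   2
  2   1   3   5   7
  3   1   4   9  16
  4   1   5  14  30
  5   1   6  20  50
  6   0   6  26  76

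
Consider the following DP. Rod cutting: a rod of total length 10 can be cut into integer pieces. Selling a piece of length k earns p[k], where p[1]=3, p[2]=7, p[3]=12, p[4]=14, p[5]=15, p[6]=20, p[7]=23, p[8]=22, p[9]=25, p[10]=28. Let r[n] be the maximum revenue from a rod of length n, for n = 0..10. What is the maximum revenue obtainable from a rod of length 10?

39

   n    0    1    2    3    4    5    6    7    8    9   10
r[n]    0    3    7   12   15   19   24   27   31   36   39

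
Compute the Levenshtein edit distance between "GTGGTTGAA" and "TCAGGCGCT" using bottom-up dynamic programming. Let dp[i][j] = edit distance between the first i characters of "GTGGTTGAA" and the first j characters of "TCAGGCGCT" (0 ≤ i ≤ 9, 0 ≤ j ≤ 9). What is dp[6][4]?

5

   ''  T  C  A  G  G  C  G  C  T
''  0  1  2  3  4  5  6  7  8  9
 G  1  1  2  3  3  4  5  6  7  8
 T  2  1  2  3  4  4  5  6  7  7
 G  3  2  2  3  3  4  5  5  6  7
 G  4  3  3  3  3  3  4  5  6  7
 T  5  4  4  4  4  4  4  5  6  6
 T  6  5  5  5  5  5  5  5  6  6
 G  7  6  6  6  5  5  6  5  6  7
 A  8  7  7  6  6  6  6  6  6  7
 A  9  8  8  7  7  7  7  7  7  7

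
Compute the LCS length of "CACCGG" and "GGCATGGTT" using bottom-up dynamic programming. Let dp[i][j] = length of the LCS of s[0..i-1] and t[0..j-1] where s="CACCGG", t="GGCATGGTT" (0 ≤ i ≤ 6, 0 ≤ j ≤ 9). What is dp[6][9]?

4

   ''  G  G  C  A  T  G  G  T  T
''  0  0  0  0  0  0  0  0  0  0
 C  0  0  0  1  1  1  1  1  1  1
 A  0  0  0  1  2  2  2  2  2  2
 C  0  0  0  1  2  2  2  2  2  2
 C  0  0  0  1  2  2  2  2  2  2
 G  0  1  1  1  2  2  3  3  3  3
 G  0  1  2  2  2  2  3  4  4  4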